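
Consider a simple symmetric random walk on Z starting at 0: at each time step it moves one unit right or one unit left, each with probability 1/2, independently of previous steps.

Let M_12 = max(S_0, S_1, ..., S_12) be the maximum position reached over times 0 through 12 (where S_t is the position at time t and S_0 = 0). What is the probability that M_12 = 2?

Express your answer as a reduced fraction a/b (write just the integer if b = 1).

Let M_12 = max(S_0,...,S_12). Use the reflection principle: for j ≥ 1, #{paths with M_12 ≥ j} = #{S_12 ≥ j} + #{S_12 ≥ j+1}.
By reflection, #{M_12 ≥ 2} = #{S_12 ≥ 2} + #{S_12 ≥ 3} = 1586 + 794 = 2380.
#{M_12 ≥ 3} = #{S_12 ≥ 3} + #{S_12 ≥ 4} = 794 + 794 = 1588.
#{M_12 = 2} = 2380 - 1588 = 792.
P(M_12 = 2) = 792/4096 = 99/512

Answer: 99/512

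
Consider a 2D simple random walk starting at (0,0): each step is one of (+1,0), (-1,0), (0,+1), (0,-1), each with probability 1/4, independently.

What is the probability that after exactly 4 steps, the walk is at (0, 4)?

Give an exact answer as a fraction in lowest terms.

Answer: 1/256

Derivation:
Let h be the number of horizontal steps (so 4-h are vertical). To end at (0,4) need (h+0)/2 right-steps and ((4-h)+4)/2 up-steps.
Sum over h with 0 ≤ h ≤ 0, h ≡ 0 (mod 2), 4-h ≡ 0 (mod 2):
h=0: C(4,0)·C(0,0)·C(4,4) = 1·1·1 = 1
Total favorable: 1
Total paths: 4^4 = 256
P = 1/256 = 1/256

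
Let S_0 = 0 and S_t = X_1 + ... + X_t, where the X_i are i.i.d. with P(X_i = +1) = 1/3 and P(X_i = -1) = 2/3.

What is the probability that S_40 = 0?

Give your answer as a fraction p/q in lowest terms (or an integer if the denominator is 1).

Answer: 16060284644884480/1350851717672992089

Derivation:
To be at 0 after 40 steps: need exactly 20 steps of +1 and 20 of -1.
Number of such sequences: C(40,20) = 137846528820
Each has probability (1/3)^20 · (2/3)^20 = 1048576/12157665459056928801
P = 137846528820 · 1048576/12157665459056928801 = 16060284644884480/1350851717672992089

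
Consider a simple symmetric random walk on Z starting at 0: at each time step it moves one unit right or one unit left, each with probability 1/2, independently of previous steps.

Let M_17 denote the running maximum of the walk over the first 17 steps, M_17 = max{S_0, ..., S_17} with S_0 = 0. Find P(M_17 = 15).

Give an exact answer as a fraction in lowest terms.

Answer: 17/131072

Derivation:
Let M_17 = max(S_0,...,S_17). Use the reflection principle: for j ≥ 1, #{paths with M_17 ≥ j} = #{S_17 ≥ j} + #{S_17 ≥ j+1}.
By reflection, #{M_17 ≥ 15} = #{S_17 ≥ 15} + #{S_17 ≥ 16} = 18 + 1 = 19.
#{M_17 ≥ 16} = #{S_17 ≥ 16} + #{S_17 ≥ 17} = 1 + 1 = 2.
#{M_17 = 15} = 19 - 2 = 17.
P(M_17 = 15) = 17/131072 = 17/131072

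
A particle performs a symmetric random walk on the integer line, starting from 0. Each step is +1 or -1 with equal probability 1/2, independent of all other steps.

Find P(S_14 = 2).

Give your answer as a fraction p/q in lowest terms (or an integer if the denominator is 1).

Answer: 3003/16384

Derivation:
To reach position 2 after 14 steps: need 8 steps of +1 and 6 of -1.
Favorable paths: C(14,8) = 3003
Total paths: 2^14 = 16384
P = 3003/16384 = 3003/16384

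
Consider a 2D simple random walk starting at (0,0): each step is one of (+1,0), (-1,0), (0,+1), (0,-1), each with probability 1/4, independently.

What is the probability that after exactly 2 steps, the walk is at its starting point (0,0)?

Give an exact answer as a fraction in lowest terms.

Answer: 1/4

Derivation:
Let h be the number of horizontal steps (so 2-h are vertical). To end at (0,0) need (h+0)/2 right-steps and ((2-h)+0)/2 up-steps.
Sum over h with 0 ≤ h ≤ 2, h ≡ 0 (mod 2), 2-h ≡ 0 (mod 2):
h=0: C(2,0)·C(0,0)·C(2,1) = 1·1·2 = 2
h=2: C(2,2)·C(2,1)·C(0,0) = 1·2·1 = 2
Total favorable: 4
Total paths: 4^2 = 16
P = 4/16 = 1/4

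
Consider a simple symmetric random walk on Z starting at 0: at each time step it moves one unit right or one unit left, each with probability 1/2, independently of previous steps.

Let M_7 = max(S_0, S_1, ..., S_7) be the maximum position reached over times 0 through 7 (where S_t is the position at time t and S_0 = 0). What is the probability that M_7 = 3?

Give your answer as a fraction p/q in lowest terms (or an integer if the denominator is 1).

Let M_7 = max(S_0,...,S_7). Use the reflection principle: for j ≥ 1, #{paths with M_7 ≥ j} = #{S_7 ≥ j} + #{S_7 ≥ j+1}.
By reflection, #{M_7 ≥ 3} = #{S_7 ≥ 3} + #{S_7 ≥ 4} = 29 + 8 = 37.
#{M_7 ≥ 4} = #{S_7 ≥ 4} + #{S_7 ≥ 5} = 8 + 8 = 16.
#{M_7 = 3} = 37 - 16 = 21.
P(M_7 = 3) = 21/128 = 21/128

Answer: 21/128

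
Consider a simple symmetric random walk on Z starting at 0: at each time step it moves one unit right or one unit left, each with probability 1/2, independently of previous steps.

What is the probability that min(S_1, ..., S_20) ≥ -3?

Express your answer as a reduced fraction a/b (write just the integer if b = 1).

Let f(t,s) = #length-t paths at position s with S_1..S_t all ≥ -3.
f(t,s) = f(t-1,s-1) + f(t-1,s+1) for s ≥ -3; f(t,s) = 0 for s < -3.
t=0: f(0,0)=1
t=1: f(1,-1)=1 f(1,1)=1
t=2: f(2,-2)=1 f(2,0)=2 f(2,2)=1
t=3: f(3,-3)=1 f(3,-1)=3 f(3,1)=3 f(3,3)=1
t=4: f(4,-2)=4 f(4,0)=6 f(4,2)=4 f(4,4)=1
t=5: f(5,-3)=4 f(5,-1)=10 f(5,1)=10 f(5,3)=5 f(5,5)=1
t=6: f(6,-2)=14 f(6,0)=20 f(6,2)=15 f(6,4)=6 f(6,6)=1
t=7: f(7,-3)=14 f(7,-1)=34 f(7,1)=35 f(7,3)=21 f(7,5)=7 f(7,7)=1
t=8: f(8,-2)=48 f(8,0)=69 f(8,2)=56 f(8,4)=28 f(8,6)=8 f(8,8)=1
t=9: f(9,-3)=48 f(9,-1)=117 f(9,1)=125 f(9,3)=84 f(9,5)=36 f(9,7)=9 f(9,9)=1
t=10: f(10,-2)=165 f(10,0)=242 f(10,2)=209 f(10,4)=120 f(10,6)=45 f(10,8)=10 f(10,10)=1
t=11: f(11,-3)=165 f(11,-1)=407 f(11,1)=451 f(11,3)=329 f(11,5)=165 f(11,7)=55 f(11,9)=11 f(11,11)=1
t=12: f(12,-2)=572 f(12,0)=858 f(12,2)=780 f(12,4)=494 f(12,6)=220 f(12,8)=66 f(12,10)=12 f(12,12)=1
t=13: f(13,-3)=572 f(13,-1)=1430 f(13,1)=1638 f(13,3)=1274 f(13,5)=714 f(13,7)=286 f(13,9)=78 f(13,11)=13 f(13,13)=1
t=14: f(14,-2)=2002 f(14,0)=3068 f(14,2)=2912 f(14,4)=1988 f(14,6)=1000 f(14,8)=364 f(14,10)=91 f(14,12)=14 f(14,14)=1
t=15: f(15,-3)=2002 f(15,-1)=5070 f(15,1)=5980 f(15,3)=4900 f(15,5)=2988 f(15,7)=1364 f(15,9)=455 f(15,11)=105 f(15,13)=15 f(15,15)=1
t=16: f(16,-2)=7072 f(16,0)=11050 f(16,2)=10880 f(16,4)=7888 f(16,6)=4352 f(16,8)=1819 f(16,10)=560 f(16,12)=120 f(16,14)=16 f(16,16)=1
t=17: f(17,-3)=7072 f(17,-1)=18122 f(17,1)=21930 f(17,3)=18768 f(17,5)=12240 f(17,7)=6171 f(17,9)=2379 f(17,11)=680 f(17,13)=136 f(17,15)=17 f(17,17)=1
t=18: f(18,-2)=25194 f(18,0)=40052 f(18,2)=40698 f(18,4)=31008 f(18,6)=18411 f(18,8)=8550 f(18,10)=3059 f(18,12)=816 f(18,14)=153 f(18,16)=18 f(18,18)=1
t=19: f(19,-3)=25194 f(19,-1)=65246 f(19,1)=80750 f(19,3)=71706 f(19,5)=49419 f(19,7)=26961 f(19,9)=11609 f(19,11)=3875 f(19,13)=969 f(19,15)=171 f(19,17)=19 f(19,19)=1
t=20: f(20,-2)=90440 f(20,0)=145996 f(20,2)=152456 f(20,4)=121125 f(20,6)=76380 f(20,8)=38570 f(20,10)=15484 f(20,12)=4844 f(20,14)=1140 f(20,16)=190 f(20,18)=20 f(20,20)=1
Σ_s f(20,s) = 646646
P = 646646/1048576 = 323323/524288

Answer: 323323/524288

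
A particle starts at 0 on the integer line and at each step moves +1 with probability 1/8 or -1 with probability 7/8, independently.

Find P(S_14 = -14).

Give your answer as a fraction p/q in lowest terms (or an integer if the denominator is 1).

To reach position -14 after 14 steps: need 0 steps of +1 and 14 steps of -1.
Number of such sequences: C(14,0) = 1
Each has probability (1/8)^0 · (7/8)^14 = 678223072849/4398046511104
P = 1 · 678223072849/4398046511104 = 678223072849/4398046511104

Answer: 678223072849/4398046511104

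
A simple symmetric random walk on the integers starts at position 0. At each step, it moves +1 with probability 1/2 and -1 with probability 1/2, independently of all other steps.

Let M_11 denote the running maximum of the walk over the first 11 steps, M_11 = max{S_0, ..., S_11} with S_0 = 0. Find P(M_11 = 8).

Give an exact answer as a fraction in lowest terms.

Let M_11 = max(S_0,...,S_11). Use the reflection principle: for j ≥ 1, #{paths with M_11 ≥ j} = #{S_11 ≥ j} + #{S_11 ≥ j+1}.
By reflection, #{M_11 ≥ 8} = #{S_11 ≥ 8} + #{S_11 ≥ 9} = 12 + 12 = 24.
#{M_11 ≥ 9} = #{S_11 ≥ 9} + #{S_11 ≥ 10} = 12 + 1 = 13.
#{M_11 = 8} = 24 - 13 = 11.
P(M_11 = 8) = 11/2048 = 11/2048

Answer: 11/2048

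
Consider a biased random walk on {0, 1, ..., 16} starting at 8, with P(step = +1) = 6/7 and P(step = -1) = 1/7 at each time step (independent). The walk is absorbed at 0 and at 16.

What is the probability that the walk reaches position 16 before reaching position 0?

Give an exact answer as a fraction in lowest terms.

Biased walk: p = 6/7, q = 1/7, r = q/p = 1/6
Gambler's ruin: P(hit 16 before 0 | start at 8) = (1 - r^a)/(1 - r^N)
r^8 = 1/1679616; r^16 = 1/2821109907456
P = (1 - 1/1679616) / (1 - 1/2821109907456) = 1679615/1679616 / 2821109907455/2821109907456 = 1679616/1679617

Answer: 1679616/1679617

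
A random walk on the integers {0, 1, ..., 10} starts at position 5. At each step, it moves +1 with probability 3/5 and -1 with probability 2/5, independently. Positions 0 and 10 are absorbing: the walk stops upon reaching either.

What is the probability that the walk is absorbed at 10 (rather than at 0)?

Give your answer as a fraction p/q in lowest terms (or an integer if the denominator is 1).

Biased walk: p = 3/5, q = 2/5, r = q/p = 2/3
Gambler's ruin: P(hit 10 before 0 | start at 5) = (1 - r^a)/(1 - r^N)
r^5 = 32/243; r^10 = 1024/59049
P = (1 - 32/243) / (1 - 1024/59049) = 211/243 / 58025/59049 = 243/275

Answer: 243/275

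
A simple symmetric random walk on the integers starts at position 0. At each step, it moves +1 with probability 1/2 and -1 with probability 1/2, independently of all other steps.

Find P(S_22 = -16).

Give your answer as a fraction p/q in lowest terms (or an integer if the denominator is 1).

To reach position -16 after 22 steps: need 3 steps of +1 and 19 of -1.
Favorable paths: C(22,3) = 1540
Total paths: 2^22 = 4194304
P = 1540/4194304 = 385/1048576

Answer: 385/1048576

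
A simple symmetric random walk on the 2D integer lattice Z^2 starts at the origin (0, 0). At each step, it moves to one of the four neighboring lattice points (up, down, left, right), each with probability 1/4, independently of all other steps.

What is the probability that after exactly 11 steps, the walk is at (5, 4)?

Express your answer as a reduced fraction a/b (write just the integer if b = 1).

Let h be the number of horizontal steps (so 11-h are vertical). To end at (5,4) need (h+5)/2 right-steps and ((11-h)+4)/2 up-steps.
Sum over h with 5 ≤ h ≤ 7, h ≡ 1 (mod 2), 11-h ≡ 0 (mod 2):
h=5: C(11,5)·C(5,5)·C(6,5) = 462·1·6 = 2772
h=7: C(11,7)·C(7,6)·C(4,4) = 330·7·1 = 2310
Total favorable: 5082
Total paths: 4^11 = 4194304
P = 5082/4194304 = 2541/2097152

Answer: 2541/2097152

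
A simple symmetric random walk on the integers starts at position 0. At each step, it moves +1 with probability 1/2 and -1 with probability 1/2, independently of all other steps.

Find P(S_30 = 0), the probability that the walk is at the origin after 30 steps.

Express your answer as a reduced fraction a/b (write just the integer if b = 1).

To return to 0 after 30 steps: need exactly 15 steps of +1 and 15 of -1.
Favorable paths: C(30,15) = 155117520
Total paths: 2^30 = 1073741824
P = 155117520/1073741824 = 9694845/67108864

Answer: 9694845/67108864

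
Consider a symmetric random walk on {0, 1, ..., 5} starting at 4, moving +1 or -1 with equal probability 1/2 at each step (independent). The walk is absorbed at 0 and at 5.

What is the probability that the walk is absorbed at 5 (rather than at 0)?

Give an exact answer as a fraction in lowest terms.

Answer: 4/5

Derivation:
Symmetric walk (p = 1/2): the harmonic-function argument gives P(hit 5 before 0 | start at 4) = a/N.
P = 4/5 = 4/5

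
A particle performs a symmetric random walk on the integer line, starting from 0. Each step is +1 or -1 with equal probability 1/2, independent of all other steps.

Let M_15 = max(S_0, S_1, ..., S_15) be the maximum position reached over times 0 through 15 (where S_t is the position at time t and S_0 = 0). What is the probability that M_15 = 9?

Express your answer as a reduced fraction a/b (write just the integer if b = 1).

Let M_15 = max(S_0,...,S_15). Use the reflection principle: for j ≥ 1, #{paths with M_15 ≥ j} = #{S_15 ≥ j} + #{S_15 ≥ j+1}.
By reflection, #{M_15 ≥ 9} = #{S_15 ≥ 9} + #{S_15 ≥ 10} = 576 + 121 = 697.
#{M_15 ≥ 10} = #{S_15 ≥ 10} + #{S_15 ≥ 11} = 121 + 121 = 242.
#{M_15 = 9} = 697 - 242 = 455.
P(M_15 = 9) = 455/32768 = 455/32768

Answer: 455/32768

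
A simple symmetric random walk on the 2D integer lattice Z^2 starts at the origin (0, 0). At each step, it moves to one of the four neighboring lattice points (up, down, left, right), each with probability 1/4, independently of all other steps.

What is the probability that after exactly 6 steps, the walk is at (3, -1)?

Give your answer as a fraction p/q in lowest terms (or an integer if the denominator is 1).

Answer: 45/2048

Derivation:
Let h be the number of horizontal steps (so 6-h are vertical). To end at (3,-1) need (h+3)/2 right-steps and ((6-h)-1)/2 up-steps.
Sum over h with 3 ≤ h ≤ 5, h ≡ 1 (mod 2), 6-h ≡ 1 (mod 2):
h=3: C(6,3)·C(3,3)·C(3,1) = 20·1·3 = 60
h=5: C(6,5)·C(5,4)·C(1,0) = 6·5·1 = 30
Total favorable: 90
Total paths: 4^6 = 4096
P = 90/4096 = 45/2048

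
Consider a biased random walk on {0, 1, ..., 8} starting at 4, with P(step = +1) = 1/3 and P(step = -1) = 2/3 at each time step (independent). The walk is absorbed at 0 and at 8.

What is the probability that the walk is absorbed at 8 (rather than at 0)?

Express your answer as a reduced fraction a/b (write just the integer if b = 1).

Answer: 1/17

Derivation:
Biased walk: p = 1/3, q = 2/3, r = q/p = 2
Gambler's ruin: P(hit 8 before 0 | start at 4) = (1 - r^a)/(1 - r^N)
r^4 = 16; r^8 = 256
P = (1 - 16) / (1 - 256) = -15 / -255 = 1/17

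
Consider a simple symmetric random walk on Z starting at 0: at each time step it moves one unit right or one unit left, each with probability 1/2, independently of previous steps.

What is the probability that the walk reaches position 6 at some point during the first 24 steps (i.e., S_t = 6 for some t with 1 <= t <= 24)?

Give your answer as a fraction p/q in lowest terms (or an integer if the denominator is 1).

Answer: 962689/4194304

Derivation:
Count via complement. Let g(t,s) = #length-t paths at position s with S_1..S_t all ≠ 6.
g(t,s) = g(t-1,s-1) + g(t-1,s+1) for s ≠ 6; g(t,6) = 0.
t=0: g(0,0)=1
t=1: g(1,-1)=1 g(1,1)=1
t=2: g(2,-2)=1 g(2,0)=2 g(2,2)=1
t=3: g(3,-3)=1 g(3,-1)=3 g(3,1)=3 g(3,3)=1
t=4: g(4,-4)=1 g(4,-2)=4 g(4,0)=6 g(4,2)=4 g(4,4)=1
t=5: g(5,-5)=1 g(5,-3)=5 g(5,-1)=10 g(5,1)=10 g(5,3)=5 g(5,5)=1
t=6: g(6,-6)=1 g(6,-4)=6 g(6,-2)=15 g(6,0)=20 g(6,2)=15 g(6,4)=6
t=7: g(7,-7)=1 g(7,-5)=7 g(7,-3)=21 g(7,-1)=35 g(7,1)=35 g(7,3)=21 g(7,5)=6
t=8: g(8,-8)=1 g(8,-6)=8 g(8,-4)=28 g(8,-2)=56 g(8,0)=70 g(8,2)=56 g(8,4)=27
t=9: g(9,-9)=1 g(9,-7)=9 g(9,-5)=36 g(9,-3)=84 g(9,-1)=126 g(9,1)=126 g(9,3)=83 g(9,5)=27
t=10: g(10,-10)=1 g(10,-8)=10 g(10,-6)=45 g(10,-4)=120 g(10,-2)=210 g(10,0)=252 g(10,2)=209 g(10,4)=110
t=11: g(11,-11)=1 g(11,-9)=11 g(11,-7)=55 g(11,-5)=165 g(11,-3)=330 g(11,-1)=462 g(11,1)=461 g(11,3)=319 g(11,5)=110
t=12: g(12,-12)=1 g(12,-10)=12 g(12,-8)=66 g(12,-6)=220 g(12,-4)=495 g(12,-2)=792 g(12,0)=923 g(12,2)=780 g(12,4)=429
t=13: g(13,-13)=1 g(13,-11)=13 g(13,-9)=78 g(13,-7)=286 g(13,-5)=715 g(13,-3)=1287 g(13,-1)=1715 g(13,1)=1703 g(13,3)=1209 g(13,5)=429
t=14: g(14,-14)=1 g(14,-12)=14 g(14,-10)=91 g(14,-8)=364 g(14,-6)=1001 g(14,-4)=2002 g(14,-2)=3002 g(14,0)=3418 g(14,2)=2912 g(14,4)=1638
t=15: g(15,-15)=1 g(15,-13)=15 g(15,-11)=105 g(15,-9)=455 g(15,-7)=1365 g(15,-5)=3003 g(15,-3)=5004 g(15,-1)=6420 g(15,1)=6330 g(15,3)=4550 g(15,5)=1638
t=16: g(16,-16)=1 g(16,-14)=16 g(16,-12)=120 g(16,-10)=560 g(16,-8)=1820 g(16,-6)=4368 g(16,-4)=8007 g(16,-2)=11424 g(16,0)=12750 g(16,2)=10880 g(16,4)=6188
t=17: g(17,-17)=1 g(17,-15)=17 g(17,-13)=136 g(17,-11)=680 g(17,-9)=2380 g(17,-7)=6188 g(17,-5)=12375 g(17,-3)=19431 g(17,-1)=24174 g(17,1)=23630 g(17,3)=17068 g(17,5)=6188
t=18: g(18,-18)=1 g(18,-16)=18 g(18,-14)=153 g(18,-12)=816 g(18,-10)=3060 g(18,-8)=8568 g(18,-6)=18563 g(18,-4)=31806 g(18,-2)=43605 g(18,0)=47804 g(18,2)=40698 g(18,4)=23256
t=19: g(19,-19)=1 g(19,-17)=19 g(19,-15)=171 g(19,-13)=969 g(19,-11)=3876 g(19,-9)=11628 g(19,-7)=27131 g(19,-5)=50369 g(19,-3)=75411 g(19,-1)=91409 g(19,1)=88502 g(19,3)=63954 g(19,5)=23256
t=20: g(20,-20)=1 g(20,-18)=20 g(20,-16)=190 g(20,-14)=1140 g(20,-12)=4845 g(20,-10)=15504 g(20,-8)=38759 g(20,-6)=77500 g(20,-4)=125780 g(20,-2)=166820 g(20,0)=179911 g(20,2)=152456 g(20,4)=87210
t=21: g(21,-21)=1 g(21,-19)=21 g(21,-17)=210 g(21,-15)=1330 g(21,-13)=5985 g(21,-11)=20349 g(21,-9)=54263 g(21,-7)=116259 g(21,-5)=203280 g(21,-3)=292600 g(21,-1)=346731 g(21,1)=332367 g(21,3)=239666 g(21,5)=87210
t=22: g(22,-22)=1 g(22,-20)=22 g(22,-18)=231 g(22,-16)=1540 g(22,-14)=7315 g(22,-12)=26334 g(22,-10)=74612 g(22,-8)=170522 g(22,-6)=319539 g(22,-4)=495880 g(22,-2)=639331 g(22,0)=679098 g(22,2)=572033 g(22,4)=326876
t=23: g(23,-23)=1 g(23,-21)=23 g(23,-19)=253 g(23,-17)=1771 g(23,-15)=8855 g(23,-13)=33649 g(23,-11)=100946 g(23,-9)=245134 g(23,-7)=490061 g(23,-5)=815419 g(23,-3)=1135211 g(23,-1)=1318429 g(23,1)=1251131 g(23,3)=898909 g(23,5)=326876
t=24: g(24,-24)=1 g(24,-22)=24 g(24,-20)=276 g(24,-18)=2024 g(24,-16)=10626 g(24,-14)=42504 g(24,-12)=134595 g(24,-10)=346080 g(24,-8)=735195 g(24,-6)=1305480 g(24,-4)=1950630 g(24,-2)=2453640 g(24,0)=2569560 g(24,2)=2150040 g(24,4)=1225785
Paths never hitting 6: Σ_s g(24,s) = 12926460
Paths hitting 6: 2^24 - 12926460 = 3850756
P = 3850756/16777216 = 962689/4194304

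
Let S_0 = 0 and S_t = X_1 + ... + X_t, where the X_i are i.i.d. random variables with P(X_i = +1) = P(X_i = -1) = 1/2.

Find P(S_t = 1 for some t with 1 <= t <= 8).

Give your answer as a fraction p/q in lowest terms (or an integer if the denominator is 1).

Answer: 93/128

Derivation:
Count via complement. Let g(t,s) = #length-t paths at position s with S_1..S_t all ≠ 1.
g(t,s) = g(t-1,s-1) + g(t-1,s+1) for s ≠ 1; g(t,1) = 0.
t=0: g(0,0)=1
t=1: g(1,-1)=1
t=2: g(2,-2)=1 g(2,0)=1
t=3: g(3,-3)=1 g(3,-1)=2
t=4: g(4,-4)=1 g(4,-2)=3 g(4,0)=2
t=5: g(5,-5)=1 g(5,-3)=4 g(5,-1)=5
t=6: g(6,-6)=1 g(6,-4)=5 g(6,-2)=9 g(6,0)=5
t=7: g(7,-7)=1 g(7,-5)=6 g(7,-3)=14 g(7,-1)=14
t=8: g(8,-8)=1 g(8,-6)=7 g(8,-4)=20 g(8,-2)=28 g(8,0)=14
Paths never hitting 1: Σ_s g(8,s) = 70
Paths hitting 1: 2^8 - 70 = 186
P = 186/256 = 93/128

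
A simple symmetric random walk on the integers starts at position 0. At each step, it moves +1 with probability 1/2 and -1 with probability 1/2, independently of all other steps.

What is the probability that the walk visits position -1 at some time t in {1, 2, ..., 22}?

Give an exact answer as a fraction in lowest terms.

Answer: 436109/524288

Derivation:
Count via complement. Let g(t,s) = #length-t paths at position s with S_1..S_t all ≠ -1.
g(t,s) = g(t-1,s-1) + g(t-1,s+1) for s ≠ -1; g(t,-1) = 0.
t=0: g(0,0)=1
t=1: g(1,1)=1
t=2: g(2,0)=1 g(2,2)=1
t=3: g(3,1)=2 g(3,3)=1
t=4: g(4,0)=2 g(4,2)=3 g(4,4)=1
t=5: g(5,1)=5 g(5,3)=4 g(5,5)=1
t=6: g(6,0)=5 g(6,2)=9 g(6,4)=5 g(6,6)=1
t=7: g(7,1)=14 g(7,3)=14 g(7,5)=6 g(7,7)=1
t=8: g(8,0)=14 g(8,2)=28 g(8,4)=20 g(8,6)=7 g(8,8)=1
t=9: g(9,1)=42 g(9,3)=48 g(9,5)=27 g(9,7)=8 g(9,9)=1
t=10: g(10,0)=42 g(10,2)=90 g(10,4)=75 g(10,6)=35 g(10,8)=9 g(10,10)=1
t=11: g(11,1)=132 g(11,3)=165 g(11,5)=110 g(11,7)=44 g(11,9)=10 g(11,11)=1
t=12: g(12,0)=132 g(12,2)=297 g(12,4)=275 g(12,6)=154 g(12,8)=54 g(12,10)=11 g(12,12)=1
t=13: g(13,1)=429 g(13,3)=572 g(13,5)=429 g(13,7)=208 g(13,9)=65 g(13,11)=12 g(13,13)=1
t=14: g(14,0)=429 g(14,2)=1001 g(14,4)=1001 g(14,6)=637 g(14,8)=273 g(14,10)=77 g(14,12)=13 g(14,14)=1
t=15: g(15,1)=1430 g(15,3)=2002 g(15,5)=1638 g(15,7)=910 g(15,9)=350 g(15,11)=90 g(15,13)=14 g(15,15)=1
t=16: g(16,0)=1430 g(16,2)=3432 g(16,4)=3640 g(16,6)=2548 g(16,8)=1260 g(16,10)=440 g(16,12)=104 g(16,14)=15 g(16,16)=1
t=17: g(17,1)=4862 g(17,3)=7072 g(17,5)=6188 g(17,7)=3808 g(17,9)=1700 g(17,11)=544 g(17,13)=119 g(17,15)=16 g(17,17)=1
t=18: g(18,0)=4862 g(18,2)=11934 g(18,4)=13260 g(18,6)=9996 g(18,8)=5508 g(18,10)=2244 g(18,12)=663 g(18,14)=135 g(18,16)=17 g(18,18)=1
t=19: g(19,1)=16796 g(19,3)=25194 g(19,5)=23256 g(19,7)=15504 g(19,9)=7752 g(19,11)=2907 g(19,13)=798 g(19,15)=152 g(19,17)=18 g(19,19)=1
t=20: g(20,0)=16796 g(20,2)=41990 g(20,4)=48450 g(20,6)=38760 g(20,8)=23256 g(20,10)=10659 g(20,12)=3705 g(20,14)=950 g(20,16)=170 g(20,18)=19 g(20,20)=1
t=21: g(21,1)=58786 g(21,3)=90440 g(21,5)=87210 g(21,7)=62016 g(21,9)=33915 g(21,11)=14364 g(21,13)=4655 g(21,15)=1120 g(21,17)=189 g(21,19)=20 g(21,21)=1
t=22: g(22,0)=58786 g(22,2)=149226 g(22,4)=177650 g(22,6)=149226 g(22,8)=95931 g(22,10)=48279 g(22,12)=19019 g(22,14)=5775 g(22,16)=1309 g(22,18)=209 g(22,20)=21 g(22,22)=1
Paths never hitting -1: Σ_s g(22,s) = 705432
Paths hitting -1: 2^22 - 705432 = 3488872
P = 3488872/4194304 = 436109/524288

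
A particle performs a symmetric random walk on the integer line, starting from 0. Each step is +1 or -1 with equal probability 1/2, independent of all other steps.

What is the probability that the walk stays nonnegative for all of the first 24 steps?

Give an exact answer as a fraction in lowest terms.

Let f(t,s) = #length-t paths at position s with S_1..S_t all ≥ 0.
f(t,s) = f(t-1,s-1) + f(t-1,s+1) for s ≥ 0; f(t,s) = 0 for s < 0.
t=0: f(0,0)=1
t=1: f(1,1)=1
t=2: f(2,0)=1 f(2,2)=1
t=3: f(3,1)=2 f(3,3)=1
t=4: f(4,0)=2 f(4,2)=3 f(4,4)=1
t=5: f(5,1)=5 f(5,3)=4 f(5,5)=1
t=6: f(6,0)=5 f(6,2)=9 f(6,4)=5 f(6,6)=1
t=7: f(7,1)=14 f(7,3)=14 f(7,5)=6 f(7,7)=1
t=8: f(8,0)=14 f(8,2)=28 f(8,4)=20 f(8,6)=7 f(8,8)=1
t=9: f(9,1)=42 f(9,3)=48 f(9,5)=27 f(9,7)=8 f(9,9)=1
t=10: f(10,0)=42 f(10,2)=90 f(10,4)=75 f(10,6)=35 f(10,8)=9 f(10,10)=1
t=11: f(11,1)=132 f(11,3)=165 f(11,5)=110 f(11,7)=44 f(11,9)=10 f(11,11)=1
t=12: f(12,0)=132 f(12,2)=297 f(12,4)=275 f(12,6)=154 f(12,8)=54 f(12,10)=11 f(12,12)=1
t=13: f(13,1)=429 f(13,3)=572 f(13,5)=429 f(13,7)=208 f(13,9)=65 f(13,11)=12 f(13,13)=1
t=14: f(14,0)=429 f(14,2)=1001 f(14,4)=1001 f(14,6)=637 f(14,8)=273 f(14,10)=77 f(14,12)=13 f(14,14)=1
t=15: f(15,1)=1430 f(15,3)=2002 f(15,5)=1638 f(15,7)=910 f(15,9)=350 f(15,11)=90 f(15,13)=14 f(15,15)=1
t=16: f(16,0)=1430 f(16,2)=3432 f(16,4)=3640 f(16,6)=2548 f(16,8)=1260 f(16,10)=440 f(16,12)=104 f(16,14)=15 f(16,16)=1
t=17: f(17,1)=4862 f(17,3)=7072 f(17,5)=6188 f(17,7)=3808 f(17,9)=1700 f(17,11)=544 f(17,13)=119 f(17,15)=16 f(17,17)=1
t=18: f(18,0)=4862 f(18,2)=11934 f(18,4)=13260 f(18,6)=9996 f(18,8)=5508 f(18,10)=2244 f(18,12)=663 f(18,14)=135 f(18,16)=17 f(18,18)=1
t=19: f(19,1)=16796 f(19,3)=25194 f(19,5)=23256 f(19,7)=15504 f(19,9)=7752 f(19,11)=2907 f(19,13)=798 f(19,15)=152 f(19,17)=18 f(19,19)=1
t=20: f(20,0)=16796 f(20,2)=41990 f(20,4)=48450 f(20,6)=38760 f(20,8)=23256 f(20,10)=10659 f(20,12)=3705 f(20,14)=950 f(20,16)=170 f(20,18)=19 f(20,20)=1
t=21: f(21,1)=58786 f(21,3)=90440 f(21,5)=87210 f(21,7)=62016 f(21,9)=33915 f(21,11)=14364 f(21,13)=4655 f(21,15)=1120 f(21,17)=189 f(21,19)=20 f(21,21)=1
t=22: f(22,0)=58786 f(22,2)=149226 f(22,4)=177650 f(22,6)=149226 f(22,8)=95931 f(22,10)=48279 f(22,12)=19019 f(22,14)=5775 f(22,16)=1309 f(22,18)=209 f(22,20)=21 f(22,22)=1
t=23: f(23,1)=208012 f(23,3)=326876 f(23,5)=326876 f(23,7)=245157 f(23,9)=144210 f(23,11)=67298 f(23,13)=24794 f(23,15)=7084 f(23,17)=1518 f(23,19)=230 f(23,21)=22 f(23,23)=1
t=24: f(24,0)=208012 f(24,2)=534888 f(24,4)=653752 f(24,6)=572033 f(24,8)=389367 f(24,10)=211508 f(24,12)=92092 f(24,14)=31878 f(24,16)=8602 f(24,18)=1748 f(24,20)=252 f(24,22)=23 f(24,24)=1
Σ_s f(24,s) = 2704156
P = 2704156/16777216 = 676039/4194304

Answer: 676039/4194304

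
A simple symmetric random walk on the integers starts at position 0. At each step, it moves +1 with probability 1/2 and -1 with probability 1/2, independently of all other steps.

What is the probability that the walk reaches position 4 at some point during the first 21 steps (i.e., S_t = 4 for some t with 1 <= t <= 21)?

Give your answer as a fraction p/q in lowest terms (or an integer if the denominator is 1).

Answer: 200965/524288

Derivation:
Count via complement. Let g(t,s) = #length-t paths at position s with S_1..S_t all ≠ 4.
g(t,s) = g(t-1,s-1) + g(t-1,s+1) for s ≠ 4; g(t,4) = 0.
t=0: g(0,0)=1
t=1: g(1,-1)=1 g(1,1)=1
t=2: g(2,-2)=1 g(2,0)=2 g(2,2)=1
t=3: g(3,-3)=1 g(3,-1)=3 g(3,1)=3 g(3,3)=1
t=4: g(4,-4)=1 g(4,-2)=4 g(4,0)=6 g(4,2)=4
t=5: g(5,-5)=1 g(5,-3)=5 g(5,-1)=10 g(5,1)=10 g(5,3)=4
t=6: g(6,-6)=1 g(6,-4)=6 g(6,-2)=15 g(6,0)=20 g(6,2)=14
t=7: g(7,-7)=1 g(7,-5)=7 g(7,-3)=21 g(7,-1)=35 g(7,1)=34 g(7,3)=14
t=8: g(8,-8)=1 g(8,-6)=8 g(8,-4)=28 g(8,-2)=56 g(8,0)=69 g(8,2)=48
t=9: g(9,-9)=1 g(9,-7)=9 g(9,-5)=36 g(9,-3)=84 g(9,-1)=125 g(9,1)=117 g(9,3)=48
t=10: g(10,-10)=1 g(10,-8)=10 g(10,-6)=45 g(10,-4)=120 g(10,-2)=209 g(10,0)=242 g(10,2)=165
t=11: g(11,-11)=1 g(11,-9)=11 g(11,-7)=55 g(11,-5)=165 g(11,-3)=329 g(11,-1)=451 g(11,1)=407 g(11,3)=165
t=12: g(12,-12)=1 g(12,-10)=12 g(12,-8)=66 g(12,-6)=220 g(12,-4)=494 g(12,-2)=780 g(12,0)=858 g(12,2)=572
t=13: g(13,-13)=1 g(13,-11)=13 g(13,-9)=78 g(13,-7)=286 g(13,-5)=714 g(13,-3)=1274 g(13,-1)=1638 g(13,1)=1430 g(13,3)=572
t=14: g(14,-14)=1 g(14,-12)=14 g(14,-10)=91 g(14,-8)=364 g(14,-6)=1000 g(14,-4)=1988 g(14,-2)=2912 g(14,0)=3068 g(14,2)=2002
t=15: g(15,-15)=1 g(15,-13)=15 g(15,-11)=105 g(15,-9)=455 g(15,-7)=1364 g(15,-5)=2988 g(15,-3)=4900 g(15,-1)=5980 g(15,1)=5070 g(15,3)=2002
t=16: g(16,-16)=1 g(16,-14)=16 g(16,-12)=120 g(16,-10)=560 g(16,-8)=1819 g(16,-6)=4352 g(16,-4)=7888 g(16,-2)=10880 g(16,0)=11050 g(16,2)=7072
t=17: g(17,-17)=1 g(17,-15)=17 g(17,-13)=136 g(17,-11)=680 g(17,-9)=2379 g(17,-7)=6171 g(17,-5)=12240 g(17,-3)=18768 g(17,-1)=21930 g(17,1)=18122 g(17,3)=7072
t=18: g(18,-18)=1 g(18,-16)=18 g(18,-14)=153 g(18,-12)=816 g(18,-10)=3059 g(18,-8)=8550 g(18,-6)=18411 g(18,-4)=31008 g(18,-2)=40698 g(18,0)=40052 g(18,2)=25194
t=19: g(19,-19)=1 g(19,-17)=19 g(19,-15)=171 g(19,-13)=969 g(19,-11)=3875 g(19,-9)=11609 g(19,-7)=26961 g(19,-5)=49419 g(19,-3)=71706 g(19,-1)=80750 g(19,1)=65246 g(19,3)=25194
t=20: g(20,-20)=1 g(20,-18)=20 g(20,-16)=190 g(20,-14)=1140 g(20,-12)=4844 g(20,-10)=15484 g(20,-8)=38570 g(20,-6)=76380 g(20,-4)=121125 g(20,-2)=152456 g(20,0)=145996 g(20,2)=90440
t=21: g(21,-21)=1 g(21,-19)=21 g(21,-17)=210 g(21,-15)=1330 g(21,-13)=5984 g(21,-11)=20328 g(21,-9)=54054 g(21,-7)=114950 g(21,-5)=197505 g(21,-3)=273581 g(21,-1)=298452 g(21,1)=236436 g(21,3)=90440
Paths never hitting 4: Σ_s g(21,s) = 1293292
Paths hitting 4: 2^21 - 1293292 = 803860
P = 803860/2097152 = 200965/524288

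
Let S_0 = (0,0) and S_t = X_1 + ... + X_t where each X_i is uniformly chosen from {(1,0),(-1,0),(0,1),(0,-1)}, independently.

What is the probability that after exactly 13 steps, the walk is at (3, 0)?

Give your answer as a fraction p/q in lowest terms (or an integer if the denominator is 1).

Answer: 1656369/67108864

Derivation:
Let h be the number of horizontal steps (so 13-h are vertical). To end at (3,0) need (h+3)/2 right-steps and ((13-h)+0)/2 up-steps.
Sum over h with 3 ≤ h ≤ 13, h ≡ 1 (mod 2), 13-h ≡ 0 (mod 2):
h=3: C(13,3)·C(3,3)·C(10,5) = 286·1·252 = 72072
h=5: C(13,5)·C(5,4)·C(8,4) = 1287·5·70 = 450450
h=7: C(13,7)·C(7,5)·C(6,3) = 1716·21·20 = 720720
h=9: C(13,9)·C(9,6)·C(4,2) = 715·84·6 = 360360
h=11: C(13,11)·C(11,7)·C(2,1) = 78·330·2 = 51480
h=13: C(13,13)·C(13,8)·C(0,0) = 1·1287·1 = 1287
Total favorable: 1656369
Total paths: 4^13 = 67108864
P = 1656369/67108864 = 1656369/67108864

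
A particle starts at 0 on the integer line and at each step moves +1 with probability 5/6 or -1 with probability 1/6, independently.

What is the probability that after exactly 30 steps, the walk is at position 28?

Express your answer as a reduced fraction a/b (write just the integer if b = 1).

Answer: 931322574615478515625/36845653286788892983296

Derivation:
To reach position 28 after 30 steps: need 29 steps of +1 and 1 step of -1.
Number of such sequences: C(30,29) = 30
Each has probability (5/6)^29 · (1/6)^1 = 186264514923095703125/221073919720733357899776
P = 30 · 186264514923095703125/221073919720733357899776 = 931322574615478515625/36845653286788892983296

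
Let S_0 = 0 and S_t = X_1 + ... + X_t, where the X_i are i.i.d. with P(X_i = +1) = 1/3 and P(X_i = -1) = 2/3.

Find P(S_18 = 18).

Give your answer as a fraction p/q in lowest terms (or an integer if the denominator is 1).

Answer: 1/387420489

Derivation:
To reach position 18 after 18 steps: need 18 steps of +1 and 0 steps of -1.
Number of such sequences: C(18,18) = 1
Each has probability (1/3)^18 · (2/3)^0 = 1/387420489
P = 1 · 1/387420489 = 1/387420489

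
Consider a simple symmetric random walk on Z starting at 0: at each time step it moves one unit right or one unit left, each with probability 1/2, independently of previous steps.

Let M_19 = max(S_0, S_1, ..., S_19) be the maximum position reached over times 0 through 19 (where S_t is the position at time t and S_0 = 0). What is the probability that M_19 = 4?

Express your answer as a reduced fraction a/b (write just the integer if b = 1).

Answer: 12597/131072

Derivation:
Let M_19 = max(S_0,...,S_19). Use the reflection principle: for j ≥ 1, #{paths with M_19 ≥ j} = #{S_19 ≥ j} + #{S_19 ≥ j+1}.
By reflection, #{M_19 ≥ 4} = #{S_19 ≥ 4} + #{S_19 ≥ 5} = 94184 + 94184 = 188368.
#{M_19 ≥ 5} = #{S_19 ≥ 5} + #{S_19 ≥ 6} = 94184 + 43796 = 137980.
#{M_19 = 4} = 188368 - 137980 = 50388.
P(M_19 = 4) = 50388/524288 = 12597/131072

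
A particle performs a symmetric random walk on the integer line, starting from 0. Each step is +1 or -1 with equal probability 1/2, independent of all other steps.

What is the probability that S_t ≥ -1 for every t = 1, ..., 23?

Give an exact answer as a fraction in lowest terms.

Let f(t,s) = #length-t paths at position s with S_1..S_t all ≥ -1.
f(t,s) = f(t-1,s-1) + f(t-1,s+1) for s ≥ -1; f(t,s) = 0 for s < -1.
t=0: f(0,0)=1
t=1: f(1,-1)=1 f(1,1)=1
t=2: f(2,0)=2 f(2,2)=1
t=3: f(3,-1)=2 f(3,1)=3 f(3,3)=1
t=4: f(4,0)=5 f(4,2)=4 f(4,4)=1
t=5: f(5,-1)=5 f(5,1)=9 f(5,3)=5 f(5,5)=1
t=6: f(6,0)=14 f(6,2)=14 f(6,4)=6 f(6,6)=1
t=7: f(7,-1)=14 f(7,1)=28 f(7,3)=20 f(7,5)=7 f(7,7)=1
t=8: f(8,0)=42 f(8,2)=48 f(8,4)=27 f(8,6)=8 f(8,8)=1
t=9: f(9,-1)=42 f(9,1)=90 f(9,3)=75 f(9,5)=35 f(9,7)=9 f(9,9)=1
t=10: f(10,0)=132 f(10,2)=165 f(10,4)=110 f(10,6)=44 f(10,8)=10 f(10,10)=1
t=11: f(11,-1)=132 f(11,1)=297 f(11,3)=275 f(11,5)=154 f(11,7)=54 f(11,9)=11 f(11,11)=1
t=12: f(12,0)=429 f(12,2)=572 f(12,4)=429 f(12,6)=208 f(12,8)=65 f(12,10)=12 f(12,12)=1
t=13: f(13,-1)=429 f(13,1)=1001 f(13,3)=1001 f(13,5)=637 f(13,7)=273 f(13,9)=77 f(13,11)=13 f(13,13)=1
t=14: f(14,0)=1430 f(14,2)=2002 f(14,4)=1638 f(14,6)=910 f(14,8)=350 f(14,10)=90 f(14,12)=14 f(14,14)=1
t=15: f(15,-1)=1430 f(15,1)=3432 f(15,3)=3640 f(15,5)=2548 f(15,7)=1260 f(15,9)=440 f(15,11)=104 f(15,13)=15 f(15,15)=1
t=16: f(16,0)=4862 f(16,2)=7072 f(16,4)=6188 f(16,6)=3808 f(16,8)=1700 f(16,10)=544 f(16,12)=119 f(16,14)=16 f(16,16)=1
t=17: f(17,-1)=4862 f(17,1)=11934 f(17,3)=13260 f(17,5)=9996 f(17,7)=5508 f(17,9)=2244 f(17,11)=663 f(17,13)=135 f(17,15)=17 f(17,17)=1
t=18: f(18,0)=16796 f(18,2)=25194 f(18,4)=23256 f(18,6)=15504 f(18,8)=7752 f(18,10)=2907 f(18,12)=798 f(18,14)=152 f(18,16)=18 f(18,18)=1
t=19: f(19,-1)=16796 f(19,1)=41990 f(19,3)=48450 f(19,5)=38760 f(19,7)=23256 f(19,9)=10659 f(19,11)=3705 f(19,13)=950 f(19,15)=170 f(19,17)=19 f(19,19)=1
t=20: f(20,0)=58786 f(20,2)=90440 f(20,4)=87210 f(20,6)=62016 f(20,8)=33915 f(20,10)=14364 f(20,12)=4655 f(20,14)=1120 f(20,16)=189 f(20,18)=20 f(20,20)=1
t=21: f(21,-1)=58786 f(21,1)=149226 f(21,3)=177650 f(21,5)=149226 f(21,7)=95931 f(21,9)=48279 f(21,11)=19019 f(21,13)=5775 f(21,15)=1309 f(21,17)=209 f(21,19)=21 f(21,21)=1
t=22: f(22,0)=208012 f(22,2)=326876 f(22,4)=326876 f(22,6)=245157 f(22,8)=144210 f(22,10)=67298 f(22,12)=24794 f(22,14)=7084 f(22,16)=1518 f(22,18)=230 f(22,20)=22 f(22,22)=1
t=23: f(23,-1)=208012 f(23,1)=534888 f(23,3)=653752 f(23,5)=572033 f(23,7)=389367 f(23,9)=211508 f(23,11)=92092 f(23,13)=31878 f(23,15)=8602 f(23,17)=1748 f(23,19)=252 f(23,21)=23 f(23,23)=1
Σ_s f(23,s) = 2704156
P = 2704156/8388608 = 676039/2097152

Answer: 676039/2097152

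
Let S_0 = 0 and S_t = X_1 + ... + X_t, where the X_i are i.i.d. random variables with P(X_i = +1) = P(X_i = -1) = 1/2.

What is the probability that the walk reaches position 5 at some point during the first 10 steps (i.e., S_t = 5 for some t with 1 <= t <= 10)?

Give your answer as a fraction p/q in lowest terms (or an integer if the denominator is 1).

Answer: 7/64

Derivation:
Count via complement. Let g(t,s) = #length-t paths at position s with S_1..S_t all ≠ 5.
g(t,s) = g(t-1,s-1) + g(t-1,s+1) for s ≠ 5; g(t,5) = 0.
t=0: g(0,0)=1
t=1: g(1,-1)=1 g(1,1)=1
t=2: g(2,-2)=1 g(2,0)=2 g(2,2)=1
t=3: g(3,-3)=1 g(3,-1)=3 g(3,1)=3 g(3,3)=1
t=4: g(4,-4)=1 g(4,-2)=4 g(4,0)=6 g(4,2)=4 g(4,4)=1
t=5: g(5,-5)=1 g(5,-3)=5 g(5,-1)=10 g(5,1)=10 g(5,3)=5
t=6: g(6,-6)=1 g(6,-4)=6 g(6,-2)=15 g(6,0)=20 g(6,2)=15 g(6,4)=5
t=7: g(7,-7)=1 g(7,-5)=7 g(7,-3)=21 g(7,-1)=35 g(7,1)=35 g(7,3)=20
t=8: g(8,-8)=1 g(8,-6)=8 g(8,-4)=28 g(8,-2)=56 g(8,0)=70 g(8,2)=55 g(8,4)=20
t=9: g(9,-9)=1 g(9,-7)=9 g(9,-5)=36 g(9,-3)=84 g(9,-1)=126 g(9,1)=125 g(9,3)=75
t=10: g(10,-10)=1 g(10,-8)=10 g(10,-6)=45 g(10,-4)=120 g(10,-2)=210 g(10,0)=251 g(10,2)=200 g(10,4)=75
Paths never hitting 5: Σ_s g(10,s) = 912
Paths hitting 5: 2^10 - 912 = 112
P = 112/1024 = 7/64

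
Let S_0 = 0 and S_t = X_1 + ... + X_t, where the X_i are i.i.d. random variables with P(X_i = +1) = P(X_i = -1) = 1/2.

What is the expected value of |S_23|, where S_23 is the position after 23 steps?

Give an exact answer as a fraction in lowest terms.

Answer: 2028117/524288

Derivation:
S_23 takes values m ≡ 1 (mod 2) with |m| ≤ 23; P(S_23=m) = C(23,(23+m)/2)/2^23.
Total paths: 2^23 = 8388608
Distribution: P(S=-23)=1/8388608, P(S=-21)=23/8388608, P(S=-19)=253/8388608, P(S=-17)=1771/8388608, P(S=-15)=8855/8388608, P(S=-13)=33649/8388608, P(S=-11)=100947/8388608, P(S=-9)=245157/8388608, P(S=-7)=490314/8388608, P(S=-5)=817190/8388608, P(S=-3)=1144066/8388608, P(S=-1)=1352078/8388608, P(S=1)=1352078/8388608, P(S=3)=1144066/8388608, P(S=5)=817190/8388608, P(S=7)=490314/8388608, P(S=9)=245157/8388608, P(S=11)=100947/8388608, P(S=13)=33649/8388608, P(S=15)=8855/8388608, P(S=17)=1771/8388608, P(S=19)=253/8388608, P(S=21)=23/8388608, P(S=23)=1/8388608
E[|S_23|] = Σ_m |m|·P(S_23=m) = 32449872/8388608 = 2028117/524288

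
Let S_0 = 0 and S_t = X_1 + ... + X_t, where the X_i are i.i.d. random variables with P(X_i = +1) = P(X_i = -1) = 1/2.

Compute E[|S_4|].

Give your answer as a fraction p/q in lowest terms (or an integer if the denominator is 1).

Answer: 3/2

Derivation:
S_4 takes values m ≡ 0 (mod 2) with |m| ≤ 4; P(S_4=m) = C(4,(4+m)/2)/2^4.
Total paths: 2^4 = 16
Distribution: P(S=-4)=1/16, P(S=-2)=4/16, P(S=0)=6/16, P(S=2)=4/16, P(S=4)=1/16
E[|S_4|] = Σ_m |m|·P(S_4=m) = 24/16 = 3/2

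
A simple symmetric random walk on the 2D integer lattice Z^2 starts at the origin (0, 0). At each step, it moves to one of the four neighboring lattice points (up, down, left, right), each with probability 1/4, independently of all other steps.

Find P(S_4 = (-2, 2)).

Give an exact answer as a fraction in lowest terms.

Answer: 3/128

Derivation:
Let h be the number of horizontal steps (so 4-h are vertical). To end at (-2,2) need (h-2)/2 right-steps and ((4-h)+2)/2 up-steps.
Sum over h with 2 ≤ h ≤ 2, h ≡ 0 (mod 2), 4-h ≡ 0 (mod 2):
h=2: C(4,2)·C(2,0)·C(2,2) = 6·1·1 = 6
Total favorable: 6
Total paths: 4^4 = 256
P = 6/256 = 3/128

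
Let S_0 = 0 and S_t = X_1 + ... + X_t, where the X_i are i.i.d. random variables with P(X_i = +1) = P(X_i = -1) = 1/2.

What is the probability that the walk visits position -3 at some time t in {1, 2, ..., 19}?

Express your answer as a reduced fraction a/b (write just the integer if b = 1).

Answer: 131975/262144

Derivation:
Count via complement. Let g(t,s) = #length-t paths at position s with S_1..S_t all ≠ -3.
g(t,s) = g(t-1,s-1) + g(t-1,s+1) for s ≠ -3; g(t,-3) = 0.
t=0: g(0,0)=1
t=1: g(1,-1)=1 g(1,1)=1
t=2: g(2,-2)=1 g(2,0)=2 g(2,2)=1
t=3: g(3,-1)=3 g(3,1)=3 g(3,3)=1
t=4: g(4,-2)=3 g(4,0)=6 g(4,2)=4 g(4,4)=1
t=5: g(5,-1)=9 g(5,1)=10 g(5,3)=5 g(5,5)=1
t=6: g(6,-2)=9 g(6,0)=19 g(6,2)=15 g(6,4)=6 g(6,6)=1
t=7: g(7,-1)=28 g(7,1)=34 g(7,3)=21 g(7,5)=7 g(7,7)=1
t=8: g(8,-2)=28 g(8,0)=62 g(8,2)=55 g(8,4)=28 g(8,6)=8 g(8,8)=1
t=9: g(9,-1)=90 g(9,1)=117 g(9,3)=83 g(9,5)=36 g(9,7)=9 g(9,9)=1
t=10: g(10,-2)=90 g(10,0)=207 g(10,2)=200 g(10,4)=119 g(10,6)=45 g(10,8)=10 g(10,10)=1
t=11: g(11,-1)=297 g(11,1)=407 g(11,3)=319 g(11,5)=164 g(11,7)=55 g(11,9)=11 g(11,11)=1
t=12: g(12,-2)=297 g(12,0)=704 g(12,2)=726 g(12,4)=483 g(12,6)=219 g(12,8)=66 g(12,10)=12 g(12,12)=1
t=13: g(13,-1)=1001 g(13,1)=1430 g(13,3)=1209 g(13,5)=702 g(13,7)=285 g(13,9)=78 g(13,11)=13 g(13,13)=1
t=14: g(14,-2)=1001 g(14,0)=2431 g(14,2)=2639 g(14,4)=1911 g(14,6)=987 g(14,8)=363 g(14,10)=91 g(14,12)=14 g(14,14)=1
t=15: g(15,-1)=3432 g(15,1)=5070 g(15,3)=4550 g(15,5)=2898 g(15,7)=1350 g(15,9)=454 g(15,11)=105 g(15,13)=15 g(15,15)=1
t=16: g(16,-2)=3432 g(16,0)=8502 g(16,2)=9620 g(16,4)=7448 g(16,6)=4248 g(16,8)=1804 g(16,10)=559 g(16,12)=120 g(16,14)=16 g(16,16)=1
t=17: g(17,-1)=11934 g(17,1)=18122 g(17,3)=17068 g(17,5)=11696 g(17,7)=6052 g(17,9)=2363 g(17,11)=679 g(17,13)=136 g(17,15)=17 g(17,17)=1
t=18: g(18,-2)=11934 g(18,0)=30056 g(18,2)=35190 g(18,4)=28764 g(18,6)=17748 g(18,8)=8415 g(18,10)=3042 g(18,12)=815 g(18,14)=153 g(18,16)=18 g(18,18)=1
t=19: g(19,-1)=41990 g(19,1)=65246 g(19,3)=63954 g(19,5)=46512 g(19,7)=26163 g(19,9)=11457 g(19,11)=3857 g(19,13)=968 g(19,15)=171 g(19,17)=19 g(19,19)=1
Paths never hitting -3: Σ_s g(19,s) = 260338
Paths hitting -3: 2^19 - 260338 = 263950
P = 263950/524288 = 131975/262144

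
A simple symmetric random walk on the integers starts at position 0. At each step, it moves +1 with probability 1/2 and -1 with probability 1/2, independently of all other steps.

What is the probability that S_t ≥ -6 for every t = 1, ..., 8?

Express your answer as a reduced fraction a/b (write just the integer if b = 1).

Let f(t,s) = #length-t paths at position s with S_1..S_t all ≥ -6.
f(t,s) = f(t-1,s-1) + f(t-1,s+1) for s ≥ -6; f(t,s) = 0 for s < -6.
t=0: f(0,0)=1
t=1: f(1,-1)=1 f(1,1)=1
t=2: f(2,-2)=1 f(2,0)=2 f(2,2)=1
t=3: f(3,-3)=1 f(3,-1)=3 f(3,1)=3 f(3,3)=1
t=4: f(4,-4)=1 f(4,-2)=4 f(4,0)=6 f(4,2)=4 f(4,4)=1
t=5: f(5,-5)=1 f(5,-3)=5 f(5,-1)=10 f(5,1)=10 f(5,3)=5 f(5,5)=1
t=6: f(6,-6)=1 f(6,-4)=6 f(6,-2)=15 f(6,0)=20 f(6,2)=15 f(6,4)=6 f(6,6)=1
t=7: f(7,-5)=7 f(7,-3)=21 f(7,-1)=35 f(7,1)=35 f(7,3)=21 f(7,5)=7 f(7,7)=1
t=8: f(8,-6)=7 f(8,-4)=28 f(8,-2)=56 f(8,0)=70 f(8,2)=56 f(8,4)=28 f(8,6)=8 f(8,8)=1
Σ_s f(8,s) = 254
P = 254/256 = 127/128

Answer: 127/128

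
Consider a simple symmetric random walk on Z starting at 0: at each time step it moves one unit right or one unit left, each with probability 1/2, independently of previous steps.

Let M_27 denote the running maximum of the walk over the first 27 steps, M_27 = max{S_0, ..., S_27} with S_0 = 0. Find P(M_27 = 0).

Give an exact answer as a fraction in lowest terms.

Let M_27 = max(S_0,...,S_27). Use the reflection principle: for j ≥ 1, #{paths with M_27 ≥ j} = #{S_27 ≥ j} + #{S_27 ≥ j+1}.
P(M_27 ≥ 0) = 1 since S_0 = 0, so #{M_27 ≥ 0} = 134217728.
#{M_27 ≥ 1} = #{S_27 ≥ 1} + #{S_27 ≥ 2} = 67108864 + 47050564 = 114159428.
#{M_27 = 0} = 134217728 - 114159428 = 20058300.
P(M_27 = 0) = 20058300/134217728 = 5014575/33554432

Answer: 5014575/33554432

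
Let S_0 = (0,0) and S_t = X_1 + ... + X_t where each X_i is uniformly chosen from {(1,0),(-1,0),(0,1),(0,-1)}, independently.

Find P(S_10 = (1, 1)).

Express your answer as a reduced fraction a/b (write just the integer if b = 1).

Answer: 6615/131072

Derivation:
Let h be the number of horizontal steps (so 10-h are vertical). To end at (1,1) need (h+1)/2 right-steps and ((10-h)+1)/2 up-steps.
Sum over h with 1 ≤ h ≤ 9, h ≡ 1 (mod 2), 10-h ≡ 1 (mod 2):
h=1: C(10,1)·C(1,1)·C(9,5) = 10·1·126 = 1260
h=3: C(10,3)·C(3,2)·C(7,4) = 120·3·35 = 12600
h=5: C(10,5)·C(5,3)·C(5,3) = 252·10·10 = 25200
h=7: C(10,7)·C(7,4)·C(3,2) = 120·35·3 = 12600
h=9: C(10,9)·C(9,5)·C(1,1) = 10·126·1 = 1260
Total favorable: 52920
Total paths: 4^10 = 1048576
P = 52920/1048576 = 6615/131072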